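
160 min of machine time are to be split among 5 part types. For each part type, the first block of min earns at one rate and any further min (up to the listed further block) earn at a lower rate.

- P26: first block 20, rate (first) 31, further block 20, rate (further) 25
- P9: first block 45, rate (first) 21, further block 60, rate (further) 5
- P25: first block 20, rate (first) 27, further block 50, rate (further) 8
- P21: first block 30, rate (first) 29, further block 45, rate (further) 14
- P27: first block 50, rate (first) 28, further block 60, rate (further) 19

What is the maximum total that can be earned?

4350

Rank every tier by rate: P26/tier1 31 > P21/tier1 29 > P27/tier1 28 > P25/tier1 27 > P26/tier2 25 > P9/tier1 21 > P27/tier2 19 > P21/tier2 14 > P25/tier2 8 > P9/tier2 5.
P26/tier1 (31): +20 ; 140 left.
P21/tier1 (29): +30 ; 110 left.
P27 tier1 at 28: fill all 50 ; 60 left.
Fill P25 tier1 block (20 at 27) ; 40 left.
Fill P26 tier2 block (20 at 25) ; 20 left.
P9 tier1 at 21: only 20 left, fill 20.
Total = 31×20 + 29×30 + 28×50 + 27×20 + 25×20 + 21×20 = 4350.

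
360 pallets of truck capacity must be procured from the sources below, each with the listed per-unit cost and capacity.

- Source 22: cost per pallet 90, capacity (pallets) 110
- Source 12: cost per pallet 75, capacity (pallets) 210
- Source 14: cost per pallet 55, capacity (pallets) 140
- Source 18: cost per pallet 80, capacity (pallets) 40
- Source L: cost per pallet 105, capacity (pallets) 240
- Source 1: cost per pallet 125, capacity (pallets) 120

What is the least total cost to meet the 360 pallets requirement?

Use sources in increasing cost order.
Take 140 from Source 14 at 55 → need 220 more.
Source 12 at 75: take all 210 pallets → 10 still needed.
Source 18 (80): take the remaining 10 → done.
Source 22, Source L, Source 1: unused.
Cost = 140×55 + 210×75 + 10×80 = 24250.

24250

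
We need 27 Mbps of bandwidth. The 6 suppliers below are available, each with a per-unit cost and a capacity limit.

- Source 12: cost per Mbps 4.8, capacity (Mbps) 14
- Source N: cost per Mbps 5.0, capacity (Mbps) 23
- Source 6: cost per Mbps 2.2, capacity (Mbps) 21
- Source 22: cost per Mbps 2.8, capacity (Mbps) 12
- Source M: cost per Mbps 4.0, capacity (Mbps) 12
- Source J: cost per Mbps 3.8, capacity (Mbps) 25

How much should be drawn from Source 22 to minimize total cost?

Cheapest first:
Source 6 (2.2): use full 21 ; 6 Mbps to go.
Source 22 (2.8): take the remaining 6 ; done.
Source J, Source M, Source 12, Source N: unused.

6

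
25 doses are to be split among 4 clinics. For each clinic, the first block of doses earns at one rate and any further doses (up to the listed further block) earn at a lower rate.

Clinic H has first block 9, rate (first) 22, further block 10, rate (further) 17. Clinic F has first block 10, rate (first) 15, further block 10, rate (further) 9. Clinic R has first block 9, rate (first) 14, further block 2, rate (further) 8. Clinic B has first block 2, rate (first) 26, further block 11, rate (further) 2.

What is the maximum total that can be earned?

480

Treat each block as its own option and order by rate: Clinic B/first 26 > Clinic H/first 22 > Clinic H/second 17 > Clinic F/first 15 > Clinic R/first 14 > Clinic F/second 9 > Clinic R/second 8 > Clinic B/second 2.
Clinic B first at 26: fill all 2 — 23 left.
Fill Clinic H first block (9 at 22) — 14 left.
Clinic H/second (17): +10 — 4 left.
Clinic F first at 15: only 4 left, fill 4.
Total = 26×2 + 22×9 + 17×10 + 15×4 = 480.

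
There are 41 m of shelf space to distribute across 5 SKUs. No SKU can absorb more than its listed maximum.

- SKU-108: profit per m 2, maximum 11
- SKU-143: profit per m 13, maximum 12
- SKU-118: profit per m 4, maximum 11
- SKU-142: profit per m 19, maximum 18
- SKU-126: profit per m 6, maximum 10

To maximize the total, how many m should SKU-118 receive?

Rank by profit per m: SKU-142 19 > SKU-143 13 > SKU-126 6 > SKU-118 4 > SKU-108 2.
Give SKU-142 18 to hit its cap of 18 — 23 left.
SKU-143 takes 12 to reach its cap of 12 — 11 left.
SKU-126: +10 to 10 (cap) — 1 left.
SKU-118: +1 (room for 11) → 1. Pool exhausted.

1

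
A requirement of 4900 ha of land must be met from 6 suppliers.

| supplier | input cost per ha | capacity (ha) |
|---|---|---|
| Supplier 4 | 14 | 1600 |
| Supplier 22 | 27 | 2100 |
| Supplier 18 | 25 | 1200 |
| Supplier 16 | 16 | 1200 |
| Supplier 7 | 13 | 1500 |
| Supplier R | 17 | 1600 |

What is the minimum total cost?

Use suppliers in increasing cost order.
Take 1500 from Supplier 7 at 13 — need 3400 more.
Supplier 4 (14): use full 1600 — 1800 ha to go.
Take 1200 from Supplier 16 at 16 — need 600 more.
Take 600 from Supplier R at 17 to finish.
Supplier 18, Supplier 22: unused.
Cost = 1500×13 + 1600×14 + 1200×16 + 600×17 = 71300.

71300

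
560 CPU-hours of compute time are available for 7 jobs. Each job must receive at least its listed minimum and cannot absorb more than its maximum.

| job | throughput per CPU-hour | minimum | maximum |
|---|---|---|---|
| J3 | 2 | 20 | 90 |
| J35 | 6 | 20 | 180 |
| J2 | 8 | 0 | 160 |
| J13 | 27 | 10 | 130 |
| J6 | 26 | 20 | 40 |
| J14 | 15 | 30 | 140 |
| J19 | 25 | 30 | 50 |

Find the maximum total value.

Meeting every minimum uses 20+20+0+10+20+30+30 = 130 CPU-hours, leaving 430.
Highest throughput per CPU-hour first: J13 27 > J6 26 > J19 25 > J14 15 > J2 8 > J35 6 > J3 2.
Give J13 120 more to hit its cap of 130 — 310 left.
J6 takes 20 more to reach its cap of 40 — 290 left.
J19: +20 to 50 (cap) — 270 left.
J14: +110 to 140 (cap) — 160 left.
J2 takes 160 more to reach its cap of 160 — 0 left.
Total = 2×20 + 6×20 + 8×160 + 27×130 + 26×40 + 15×140 + 25×50 = 9340.

9340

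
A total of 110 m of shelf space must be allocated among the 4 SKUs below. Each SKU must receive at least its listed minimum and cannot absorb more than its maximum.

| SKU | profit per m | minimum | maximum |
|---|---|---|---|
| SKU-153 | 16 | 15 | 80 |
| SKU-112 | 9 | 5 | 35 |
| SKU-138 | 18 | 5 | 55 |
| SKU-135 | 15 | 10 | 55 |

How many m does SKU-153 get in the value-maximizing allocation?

Meeting every minimum uses 15+5+5+10 = 35 m, leaving 75.
Order the SKUs by profit per m: SKU-138 18 > SKU-153 16 > SKU-135 15 > SKU-112 9.
SKU-138 takes 50 more to reach its cap of 55 — 25 left.
SKU-153 has room for 65 more but only 25 remain, so it gets 40.

40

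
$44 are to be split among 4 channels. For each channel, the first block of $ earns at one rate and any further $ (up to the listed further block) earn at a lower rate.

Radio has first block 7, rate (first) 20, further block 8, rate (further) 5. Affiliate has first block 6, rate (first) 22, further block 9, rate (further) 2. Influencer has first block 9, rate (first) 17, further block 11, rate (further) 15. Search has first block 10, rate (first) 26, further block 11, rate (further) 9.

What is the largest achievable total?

Order all 8 blocks by rate: Search/tier1 26 > Affiliate/tier1 22 > Radio/tier1 20 > Influencer/tier1 17 > Influencer/tier2 15 > Search/tier2 9 > Radio/tier2 5 > Affiliate/tier2 2.
Fill Search tier1 block (10 at 26) ; 34 left.
Affiliate/tier1 (22): +6 ; 28 left.
Radio/tier1 (20): +7 ; 21 left.
Fill Influencer tier1 block (9 at 17) ; 12 left.
Fill Influencer tier2 block (11 at 15) ; 1 left.
Search tier2 at 9: only 1 left, fill 1.
Total = 26×10 + 22×6 + 20×7 + 17×9 + 15×11 + 9×1 = 859.

859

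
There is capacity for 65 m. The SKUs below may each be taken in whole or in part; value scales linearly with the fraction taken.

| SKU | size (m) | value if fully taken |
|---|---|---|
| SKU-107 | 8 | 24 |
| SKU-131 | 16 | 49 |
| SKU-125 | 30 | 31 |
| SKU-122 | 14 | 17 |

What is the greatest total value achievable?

117.9

Rank by value-to-size ratio: SKU-131 49/16≈3.06, SKU-107 24/8≈3, SKU-122 17/14≈1.21, SKU-125 31/30≈1.03.
SKU-131: take in full, 16 m for value 49 — 49 left.
All 8 m of SKU-107 fit (value 24) — 41 remain.
Take all of SKU-122 (14 m, value 17) — 27 m left.
Only 27 m remain; take 27/30 of SKU-125 for value 31×27/30 = 27.9.
Total value = 117.9.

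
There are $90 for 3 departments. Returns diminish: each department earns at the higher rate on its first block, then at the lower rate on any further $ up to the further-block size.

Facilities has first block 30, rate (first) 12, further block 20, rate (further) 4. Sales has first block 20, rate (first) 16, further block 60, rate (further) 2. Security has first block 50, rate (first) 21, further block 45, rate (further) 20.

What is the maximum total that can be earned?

1850

Treat each block as its own option and order by rate: Security/T1 21 > Security/T2 20 > Sales/T1 16 > Facilities/T1 12 > Facilities/T2 4 > Sales/T2 2.
Security T1 at 21: fill all 50 ; 40 left.
Security T2 at 20: only 40 left, fill 40.
Total = 21×50 + 20×40 = 1850.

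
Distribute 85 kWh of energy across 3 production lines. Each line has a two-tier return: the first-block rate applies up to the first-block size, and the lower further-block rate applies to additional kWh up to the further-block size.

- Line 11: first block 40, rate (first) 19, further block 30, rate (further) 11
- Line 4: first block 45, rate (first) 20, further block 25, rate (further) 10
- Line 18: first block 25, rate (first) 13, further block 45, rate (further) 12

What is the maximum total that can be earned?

1660

Order all 6 blocks by rate: Line 4/first 20 > Line 11/first 19 > Line 18/first 13 > Line 18/second 12 > Line 11/second 11 > Line 4/second 10.
Fill Line 4 first block (45 at 20) — 40 left.
Line 11 first at 19: fill all 40 — 0 left.
Total = 20×45 + 19×40 = 1660.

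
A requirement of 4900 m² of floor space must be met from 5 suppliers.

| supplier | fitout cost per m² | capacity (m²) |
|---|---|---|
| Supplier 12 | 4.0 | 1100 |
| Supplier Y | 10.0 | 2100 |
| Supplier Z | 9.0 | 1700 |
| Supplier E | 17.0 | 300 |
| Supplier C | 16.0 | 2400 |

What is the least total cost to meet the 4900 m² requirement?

40700

Use suppliers in increasing cost order.
Take 1100 from Supplier 12 at 4.0 ; need 3800 more.
Take 1700 from Supplier Z at 9.0 ; need 2100 more.
Supplier Y at 10.0: take all 2100 m² ; 0 still needed.
Supplier C, Supplier E: unused.
Cost = 1100×4.0 + 1700×9.0 + 2100×10.0 = 40700.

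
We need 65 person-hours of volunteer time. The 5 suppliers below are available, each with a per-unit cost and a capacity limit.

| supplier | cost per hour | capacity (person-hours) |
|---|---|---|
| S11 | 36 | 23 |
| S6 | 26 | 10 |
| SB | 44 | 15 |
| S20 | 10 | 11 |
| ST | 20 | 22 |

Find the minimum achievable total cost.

Cheapest first:
S20 (10): use full 11 ; 54 person-hours to go.
Take 22 from ST at 20 ; need 32 more.
S6 at 26: take all 10 person-hours ; 22 still needed.
S11 at 36: take 22 of its 23 ; requirement met.
SB: unused.
Cost = 11×10 + 22×20 + 10×26 + 22×36 = 1602.

1602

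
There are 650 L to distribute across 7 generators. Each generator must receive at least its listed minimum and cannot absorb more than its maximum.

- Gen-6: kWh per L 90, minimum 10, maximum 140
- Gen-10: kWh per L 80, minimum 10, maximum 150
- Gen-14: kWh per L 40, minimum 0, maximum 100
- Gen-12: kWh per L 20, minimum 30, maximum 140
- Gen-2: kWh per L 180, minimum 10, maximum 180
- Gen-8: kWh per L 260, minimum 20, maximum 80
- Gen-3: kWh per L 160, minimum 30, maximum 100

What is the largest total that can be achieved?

Meeting every minimum uses 10+10+0+30+10+20+30 = 110 L, leaving 540.
Highest kWh per L first: Gen-8 260 > Gen-2 180 > Gen-3 160 > Gen-6 90 > Gen-10 80 > Gen-14 40 > Gen-12 20.
Give Gen-8 60 more to hit its cap of 80 ; 480 left.
Gen-2: +170 to 180 (cap) ; 310 left.
Give Gen-3 70 more to hit its cap of 100 ; 240 left.
Give Gen-6 130 more to hit its cap of 140 ; 110 left.
Gen-10 has room for 140 more but only 110 remain, so it gets 120.
Total = 90×140 + 80×120 + 20×30 + 180×180 + 260×80 + 160×100 = 92000.

92000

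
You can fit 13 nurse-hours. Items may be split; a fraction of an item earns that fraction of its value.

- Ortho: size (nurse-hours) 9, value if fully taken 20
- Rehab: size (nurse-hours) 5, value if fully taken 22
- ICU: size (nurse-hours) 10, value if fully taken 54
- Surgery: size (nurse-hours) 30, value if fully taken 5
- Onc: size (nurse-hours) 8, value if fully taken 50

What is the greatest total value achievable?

77

Rank by value-to-size ratio: Onc 50/8≈6.25, ICU 54/10≈5.4, Rehab 22/5≈4.4, Ortho 20/9≈2.22, Surgery 5/30≈0.167.
Onc: take in full, 8 nurse-hours for value 50 → 5 left.
Only 5 nurse-hours remain; take 5/10 of ICU for value 54×5/10 = 27.
Total value = 77.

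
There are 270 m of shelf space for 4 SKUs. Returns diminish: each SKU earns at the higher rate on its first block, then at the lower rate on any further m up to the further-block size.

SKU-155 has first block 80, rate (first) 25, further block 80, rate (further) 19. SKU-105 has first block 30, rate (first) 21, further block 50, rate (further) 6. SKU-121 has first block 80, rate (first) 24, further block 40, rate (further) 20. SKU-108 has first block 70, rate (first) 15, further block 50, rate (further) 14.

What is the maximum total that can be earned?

6110

Treat each block as its own option and order by rate: SKU-155/tier1 25 > SKU-121/tier1 24 > SKU-105/tier1 21 > SKU-121/tier2 20 > SKU-155/tier2 19 > SKU-108/tier1 15 > SKU-108/tier2 14 > SKU-105/tier2 6.
SKU-155 tier1 at 25: fill all 80 — 190 left.
SKU-121/tier1 (24): +80 — 110 left.
Fill SKU-105 tier1 block (30 at 21) — 80 left.
Fill SKU-121 tier2 block (40 at 20) — 40 left.
SKU-155 tier2 at 19: only 40 left, fill 40.
Total = 25×80 + 24×80 + 21×30 + 20×40 + 19×40 = 6110.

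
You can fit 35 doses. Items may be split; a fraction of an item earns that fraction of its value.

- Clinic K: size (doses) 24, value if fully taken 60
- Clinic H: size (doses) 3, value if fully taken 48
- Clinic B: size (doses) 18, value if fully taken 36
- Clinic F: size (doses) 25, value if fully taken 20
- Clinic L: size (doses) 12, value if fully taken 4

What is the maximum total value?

Sort by value density: Clinic H 48/3≈16, Clinic K 60/24≈2.5, Clinic B 36/18≈2, Clinic F 20/25≈0.8, Clinic L 4/12≈0.333.
Take all of Clinic H (3 doses, value 48) — 32 doses left.
All 24 doses of Clinic K fit (value 60) — 8 remain.
8 doses left: a 8/18 share of Clinic B gives 36×8/18 = 16.
Total value = 124.

124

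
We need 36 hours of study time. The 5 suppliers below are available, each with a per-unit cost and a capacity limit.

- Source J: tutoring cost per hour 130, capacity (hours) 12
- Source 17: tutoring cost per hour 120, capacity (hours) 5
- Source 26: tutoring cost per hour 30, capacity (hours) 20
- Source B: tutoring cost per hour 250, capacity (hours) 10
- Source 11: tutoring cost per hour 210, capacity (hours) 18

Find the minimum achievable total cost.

Fill from the cheapest supplier first.
Take 20 from Source 26 at 30 ; need 16 more.
Source 17 (120): use full 5 ; 11 hours to go.
Source J at 130: take 11 of its 12 ; requirement met.
Source 11, Source B: unused.
Cost = 20×30 + 5×120 + 11×130 = 2630.

2630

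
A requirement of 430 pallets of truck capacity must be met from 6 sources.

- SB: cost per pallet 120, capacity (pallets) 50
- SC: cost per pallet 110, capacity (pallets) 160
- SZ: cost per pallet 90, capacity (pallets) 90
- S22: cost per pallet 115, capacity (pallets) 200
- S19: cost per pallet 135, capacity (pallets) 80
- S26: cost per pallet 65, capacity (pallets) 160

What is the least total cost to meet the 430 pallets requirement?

38400

Fill from the cheapest source first.
S26 at 65: take all 160 pallets ; 270 still needed.
SZ (90): use full 90 ; 180 pallets to go.
SC (110): use full 160 ; 20 pallets to go.
S22 at 115: take 20 of its 200 ; requirement met.
SB, S19: unused.
Cost = 160×65 + 90×90 + 160×110 + 20×115 = 38400.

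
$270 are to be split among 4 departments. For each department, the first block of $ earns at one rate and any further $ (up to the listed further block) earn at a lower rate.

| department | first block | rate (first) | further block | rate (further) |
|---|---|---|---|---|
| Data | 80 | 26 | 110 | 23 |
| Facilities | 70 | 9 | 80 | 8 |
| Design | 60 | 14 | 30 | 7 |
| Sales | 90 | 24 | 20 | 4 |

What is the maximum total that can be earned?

6540

Treat each block as its own option and order by rate: Data/tier1 26 > Sales/tier1 24 > Data/tier2 23 > Design/tier1 14 > Facilities/tier1 9 > Facilities/tier2 8 > Design/tier2 7 > Sales/tier2 4.
Data tier1 at 26: fill all 80 → 190 left.
Sales tier1 at 24: fill all 90 → 100 left.
100 remain; put them into Data tier2 at 23.
Total = 26×80 + 24×90 + 23×100 = 6540.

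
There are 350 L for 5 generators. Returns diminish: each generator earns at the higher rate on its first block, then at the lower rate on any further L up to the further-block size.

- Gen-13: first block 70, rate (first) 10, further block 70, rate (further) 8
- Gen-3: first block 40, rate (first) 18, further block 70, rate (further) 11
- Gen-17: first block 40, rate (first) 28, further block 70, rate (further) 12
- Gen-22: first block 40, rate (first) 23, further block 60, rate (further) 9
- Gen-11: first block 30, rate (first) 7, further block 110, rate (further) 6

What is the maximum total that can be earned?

5250

Order all 10 blocks by rate: Gen-17/T1 28 > Gen-22/T1 23 > Gen-3/T1 18 > Gen-17/T2 12 > Gen-3/T2 11 > Gen-13/T1 10 > Gen-22/T2 9 > Gen-13/T2 8 > Gen-11/T1 7 > Gen-11/T2 6.
Gen-17 T1 at 28: fill all 40 — 310 left.
Fill Gen-22 T1 block (40 at 23) — 270 left.
Gen-3 T1 at 18: fill all 40 — 230 left.
Gen-17/T2 (12): +70 — 160 left.
Gen-3/T2 (11): +70 — 90 left.
Gen-13/T1 (10): +70 — 20 left.
Gen-22 T2 at 9: only 20 left, fill 20.
Total = 28×40 + 23×40 + 18×40 + 12×70 + 11×70 + 10×70 + 9×20 = 5250.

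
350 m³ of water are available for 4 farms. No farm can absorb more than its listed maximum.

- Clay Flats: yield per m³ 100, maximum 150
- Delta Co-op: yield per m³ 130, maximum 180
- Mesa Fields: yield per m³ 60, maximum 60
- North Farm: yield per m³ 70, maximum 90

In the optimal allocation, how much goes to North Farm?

20

Highest yield per m³ first: Delta Co-op 130 > Clay Flats 100 > North Farm 70 > Mesa Fields 60.
Delta Co-op: +180 to 180 (cap) → 170 left.
Clay Flats takes 150 to reach its cap of 150 → 20 left.
North Farm has room for 90 but only 20 remain, so it gets 20.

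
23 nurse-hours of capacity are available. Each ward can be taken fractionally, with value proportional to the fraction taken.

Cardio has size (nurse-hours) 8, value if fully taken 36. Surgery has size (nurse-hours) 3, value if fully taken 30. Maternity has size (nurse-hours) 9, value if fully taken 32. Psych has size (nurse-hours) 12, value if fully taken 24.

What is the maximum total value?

Best value per unit of size first: Surgery 30/3≈10, Cardio 36/8≈4.5, Maternity 32/9≈3.56, Psych 24/12≈2.
Take all of Surgery (3 nurse-hours, value 30) ; 20 nurse-hours left.
Take all of Cardio (8 nurse-hours, value 36) ; 12 nurse-hours left.
Maternity: take in full, 9 nurse-hours for value 32 ; 3 left.
3 nurse-hours left: a 3/12 share of Psych gives 24×3/12 = 6.
Total value = 104.

104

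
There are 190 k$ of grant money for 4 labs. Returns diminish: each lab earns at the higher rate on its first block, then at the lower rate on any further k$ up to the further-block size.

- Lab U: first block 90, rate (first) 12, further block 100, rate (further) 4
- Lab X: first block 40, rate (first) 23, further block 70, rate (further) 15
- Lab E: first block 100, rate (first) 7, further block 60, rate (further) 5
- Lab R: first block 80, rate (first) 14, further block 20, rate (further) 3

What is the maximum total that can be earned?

Order all 8 blocks by rate: Lab X/first 23 > Lab X/second 15 > Lab R/first 14 > Lab U/first 12 > Lab E/first 7 > Lab E/second 5 > Lab U/second 4 > Lab R/second 3.
Lab X/first (23): +40 ; 150 left.
Lab X second at 15: fill all 70 ; 80 left.
Lab R first at 14: fill all 80 ; 0 left.
Total = 23×40 + 15×70 + 14×80 = 3090.

3090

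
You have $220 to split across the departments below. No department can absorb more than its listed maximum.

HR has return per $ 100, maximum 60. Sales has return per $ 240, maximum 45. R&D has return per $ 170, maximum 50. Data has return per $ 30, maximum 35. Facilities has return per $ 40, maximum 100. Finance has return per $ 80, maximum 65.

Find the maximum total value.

30500

Order the departments by return per $: Sales 240 > R&D 170 > HR 100 > Finance 80 > Facilities 40 > Data 30.
Sales: +45 to 45 (cap) ; 175 left.
Give R&D 50 to hit its cap of 50 ; 125 left.
HR takes 60 to reach its cap of 60 ; 65 left.
Finance: +65 to 65 (cap) ; 0 left.
Total = 100×60 + 240×45 + 170×50 + 80×65 = 30500.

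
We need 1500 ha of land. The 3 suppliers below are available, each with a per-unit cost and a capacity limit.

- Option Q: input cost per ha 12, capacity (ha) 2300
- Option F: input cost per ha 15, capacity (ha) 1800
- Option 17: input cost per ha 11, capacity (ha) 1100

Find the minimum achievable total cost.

Use suppliers in increasing cost order.
Option 17 (11): use full 1100 — 400 ha to go.
Option Q (12): take the remaining 400 — done.
Option F: unused.
Cost = 1100×11 + 400×12 = 16900.

16900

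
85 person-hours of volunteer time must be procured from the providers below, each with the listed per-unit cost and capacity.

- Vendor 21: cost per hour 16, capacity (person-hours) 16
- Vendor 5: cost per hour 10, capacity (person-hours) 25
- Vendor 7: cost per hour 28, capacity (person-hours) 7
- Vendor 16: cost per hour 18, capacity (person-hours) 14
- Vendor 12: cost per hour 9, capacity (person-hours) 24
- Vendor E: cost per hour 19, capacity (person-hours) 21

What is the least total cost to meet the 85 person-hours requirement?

Use providers in increasing cost order.
Take 24 from Vendor 12 at 9 → need 61 more.
Vendor 5 (10): use full 25 → 36 person-hours to go.
Take 16 from Vendor 21 at 16 → need 20 more.
Take 14 from Vendor 16 at 18 → need 6 more.
Vendor E at 19: take 6 of its 21 → requirement met.
Vendor 7: unused.
Cost = 24×9 + 25×10 + 16×16 + 14×18 + 6×19 = 1088.

1088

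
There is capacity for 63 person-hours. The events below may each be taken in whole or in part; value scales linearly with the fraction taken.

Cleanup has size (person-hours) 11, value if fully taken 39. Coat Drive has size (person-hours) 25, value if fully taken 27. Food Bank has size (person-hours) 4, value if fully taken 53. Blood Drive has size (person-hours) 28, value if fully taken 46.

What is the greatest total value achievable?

Best value per unit of size first: Food Bank 53/4≈13.2, Cleanup 39/11≈3.55, Blood Drive 46/28≈1.64, Coat Drive 27/25≈1.08.
All 4 person-hours of Food Bank fit (value 53) — 59 remain.
All 11 person-hours of Cleanup fit (value 39) — 48 remain.
All 28 person-hours of Blood Drive fit (value 46) — 20 remain.
20 person-hours left: a 20/25 share of Coat Drive gives 27×20/25 = 21.6.
Total value = 159.6.

159.6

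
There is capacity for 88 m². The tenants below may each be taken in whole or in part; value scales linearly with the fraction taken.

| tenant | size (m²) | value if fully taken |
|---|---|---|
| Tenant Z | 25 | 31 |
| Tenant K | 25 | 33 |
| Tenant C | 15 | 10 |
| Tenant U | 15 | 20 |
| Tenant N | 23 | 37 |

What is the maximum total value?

121

Rank by value-to-size ratio: Tenant N 37/23≈1.61, Tenant U 20/15≈1.33, Tenant K 33/25≈1.32, Tenant Z 31/25≈1.24, Tenant C 10/15≈0.667.
All 23 m² of Tenant N fit (value 37) → 65 remain.
Take all of Tenant U (15 m², value 20) → 50 m² left.
Take all of Tenant K (25 m², value 33) → 25 m² left.
Tenant Z: take in full, 25 m² for value 31 → 0 left.
Total value = 121.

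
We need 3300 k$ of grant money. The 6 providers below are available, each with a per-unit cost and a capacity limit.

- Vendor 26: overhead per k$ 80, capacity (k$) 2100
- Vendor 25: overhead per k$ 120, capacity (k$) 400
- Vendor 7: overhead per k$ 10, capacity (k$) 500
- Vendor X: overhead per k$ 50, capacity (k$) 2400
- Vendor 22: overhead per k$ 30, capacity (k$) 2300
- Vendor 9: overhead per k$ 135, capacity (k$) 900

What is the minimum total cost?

Use providers in increasing cost order.
Take 500 from Vendor 7 at 10 ; need 2800 more.
Vendor 22 (30): use full 2300 ; 500 k$ to go.
Take 500 from Vendor X at 50 to finish.
Vendor 26, Vendor 25, Vendor 9: unused.
Cost = 500×10 + 2300×30 + 500×50 = 99000.

99000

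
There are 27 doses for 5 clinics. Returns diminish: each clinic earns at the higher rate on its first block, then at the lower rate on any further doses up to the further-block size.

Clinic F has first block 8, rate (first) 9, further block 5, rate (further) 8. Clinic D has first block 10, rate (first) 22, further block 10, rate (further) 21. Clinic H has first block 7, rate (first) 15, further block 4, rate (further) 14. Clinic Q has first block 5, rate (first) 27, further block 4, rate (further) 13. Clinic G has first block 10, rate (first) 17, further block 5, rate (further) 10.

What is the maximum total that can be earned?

Treat each block as its own option and order by rate: Clinic Q/tier1 27 > Clinic D/tier1 22 > Clinic D/tier2 21 > Clinic G/tier1 17 > Clinic H/tier1 15 > Clinic H/tier2 14 > Clinic Q/tier2 13 > Clinic G/tier2 10 > Clinic F/tier1 9 > Clinic F/tier2 8.
Fill Clinic Q tier1 block (5 at 27) — 22 left.
Clinic D/tier1 (22): +10 — 12 left.
Clinic D tier2 at 21: fill all 10 — 2 left.
2 remain; put them into Clinic G tier1 at 17.
Total = 27×5 + 22×10 + 21×10 + 17×2 = 599.

599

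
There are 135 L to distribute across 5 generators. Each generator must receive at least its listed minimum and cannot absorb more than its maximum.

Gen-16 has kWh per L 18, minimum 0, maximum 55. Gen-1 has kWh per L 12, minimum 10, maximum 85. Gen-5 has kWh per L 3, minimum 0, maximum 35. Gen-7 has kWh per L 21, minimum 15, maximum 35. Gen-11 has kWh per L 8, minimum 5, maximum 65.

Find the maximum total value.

Meeting every minimum uses 0+10+0+15+5 = 30 L, leaving 105.
Highest kWh per L first: Gen-7 21 > Gen-16 18 > Gen-1 12 > Gen-11 8 > Gen-5 3.
Give Gen-7 20 more to hit its cap of 35 ; 85 left.
Give Gen-16 55 more to hit its cap of 55 ; 30 left.
Gen-1 has room for 75 more but only 30 remain, so it gets 40.
Total = 18×55 + 12×40 + 21×35 + 8×5 = 2245.

2245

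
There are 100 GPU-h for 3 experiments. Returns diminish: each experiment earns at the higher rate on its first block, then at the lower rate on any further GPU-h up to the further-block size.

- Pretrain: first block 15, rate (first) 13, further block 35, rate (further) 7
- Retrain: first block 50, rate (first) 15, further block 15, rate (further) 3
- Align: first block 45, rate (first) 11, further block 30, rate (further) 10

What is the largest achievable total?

Order all 6 blocks by rate: Retrain/first 15 > Pretrain/first 13 > Align/first 11 > Align/second 10 > Pretrain/second 7 > Retrain/second 3.
Fill Retrain first block (50 at 15) → 50 left.
Pretrain/first (13): +15 → 35 left.
Align first at 11: only 35 left, fill 35.
Total = 15×50 + 13×15 + 11×35 = 1330.

1330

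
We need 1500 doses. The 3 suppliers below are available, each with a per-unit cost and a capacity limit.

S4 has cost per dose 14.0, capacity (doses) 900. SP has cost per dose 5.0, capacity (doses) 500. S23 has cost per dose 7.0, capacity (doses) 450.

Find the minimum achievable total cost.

13350

Use suppliers in increasing cost order.
Take 500 from SP at 5.0 ; need 1000 more.
Take 450 from S23 at 7.0 ; need 550 more.
S4 at 14.0: take 550 of its 900 ; requirement met.
Cost = 500×5.0 + 450×7.0 + 550×14.0 = 13350.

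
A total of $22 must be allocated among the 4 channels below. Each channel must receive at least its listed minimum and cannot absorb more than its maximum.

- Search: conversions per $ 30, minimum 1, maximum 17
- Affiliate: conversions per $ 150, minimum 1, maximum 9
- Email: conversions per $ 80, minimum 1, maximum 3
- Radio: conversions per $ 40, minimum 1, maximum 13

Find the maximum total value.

1980

Meeting every minimum uses 1+1+1+1 = 4 $, leaving 18.
Order the channels by conversions per $: Affiliate 150 > Email 80 > Radio 40 > Search 30.
Give Affiliate 8 more to hit its cap of 9 — 10 left.
Give Email 2 more to hit its cap of 3 — 8 left.
Radio has room for 12 more but only 8 remain, so it gets 9.
Total = 30×1 + 150×9 + 80×3 + 40×9 = 1980.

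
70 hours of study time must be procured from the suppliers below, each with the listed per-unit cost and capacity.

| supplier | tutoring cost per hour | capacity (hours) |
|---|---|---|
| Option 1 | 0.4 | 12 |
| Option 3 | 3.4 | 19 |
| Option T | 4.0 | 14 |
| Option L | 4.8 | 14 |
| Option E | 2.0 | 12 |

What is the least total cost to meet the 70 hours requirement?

Use suppliers in increasing cost order.
Option 1 at 0.4: take all 12 hours — 58 still needed.
Option E (2.0): use full 12 — 46 hours to go.
Option 3 (3.4): use full 19 — 27 hours to go.
Option T (4.0): use full 14 — 13 hours to go.
Option L at 4.8: take 13 of its 14 — requirement met.
Cost = 12×0.4 + 12×2.0 + 19×3.4 + 14×4.0 + 13×4.8 = 211.8.

211.8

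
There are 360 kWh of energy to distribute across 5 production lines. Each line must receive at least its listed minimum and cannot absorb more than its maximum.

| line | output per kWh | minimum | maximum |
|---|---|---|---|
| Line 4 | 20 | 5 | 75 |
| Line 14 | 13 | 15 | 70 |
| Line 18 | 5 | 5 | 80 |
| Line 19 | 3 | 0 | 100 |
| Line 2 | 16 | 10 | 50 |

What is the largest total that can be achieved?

3865

Meeting every minimum uses 5+15+5+0+10 = 35 kWh, leaving 325.
Order the production lines by output per kWh: Line 4 20 > Line 2 16 > Line 14 13 > Line 18 5 > Line 19 3.
Line 4 takes 70 more to reach its cap of 75 → 255 left.
Line 2 takes 40 more to reach its cap of 50 → 215 left.
Give Line 14 55 more to hit its cap of 70 → 160 left.
Give Line 18 75 more to hit its cap of 80 → 85 left.
Line 19: +85 (room for 100) → 85. Pool exhausted.
Total = 20×75 + 13×70 + 5×80 + 3×85 + 16×50 = 3865.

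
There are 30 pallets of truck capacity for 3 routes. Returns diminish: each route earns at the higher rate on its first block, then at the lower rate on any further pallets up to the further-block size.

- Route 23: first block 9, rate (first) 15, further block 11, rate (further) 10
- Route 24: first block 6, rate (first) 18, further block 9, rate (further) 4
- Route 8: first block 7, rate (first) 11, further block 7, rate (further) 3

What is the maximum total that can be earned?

Rank every tier by rate: Route 24/first 18 > Route 23/first 15 > Route 8/first 11 > Route 23/second 10 > Route 24/second 4 > Route 8/second 3.
Fill Route 24 first block (6 at 18) ; 24 left.
Route 23 first at 15: fill all 9 ; 15 left.
Route 8/first (11): +7 ; 8 left.
Route 23 second at 10: only 8 left, fill 8.
Total = 18×6 + 15×9 + 11×7 + 10×8 = 400.

400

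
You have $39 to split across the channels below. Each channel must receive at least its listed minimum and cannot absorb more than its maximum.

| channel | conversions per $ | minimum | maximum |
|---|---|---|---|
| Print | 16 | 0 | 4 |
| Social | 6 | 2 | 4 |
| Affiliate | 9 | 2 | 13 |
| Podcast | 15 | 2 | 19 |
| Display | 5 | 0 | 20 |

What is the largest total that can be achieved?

484

Meeting every minimum uses 0+2+2+2+0 = 6 $, leaving 33.
Rank by conversions per $: Print 16 > Podcast 15 > Affiliate 9 > Social 6 > Display 5.
Print takes 4 more to reach its cap of 4 ; 29 left.
Podcast: +17 to 19 (cap) ; 12 left.
Affiliate: +11 to 13 (cap) ; 1 left.
Social has room for 2 more but only 1 remain, so it gets 3.
Total = 16×4 + 6×3 + 9×13 + 15×19 = 484.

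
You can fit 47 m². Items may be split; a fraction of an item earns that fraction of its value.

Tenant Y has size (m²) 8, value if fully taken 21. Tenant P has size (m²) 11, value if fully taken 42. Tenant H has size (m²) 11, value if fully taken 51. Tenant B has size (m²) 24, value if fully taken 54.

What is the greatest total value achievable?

Rank by value-to-size ratio: Tenant H 51/11≈4.64, Tenant P 42/11≈3.82, Tenant Y 21/8≈2.62, Tenant B 54/24≈2.25.
Take all of Tenant H (11 m², value 51) ; 36 m² left.
All 11 m² of Tenant P fit (value 42) ; 25 remain.
Take all of Tenant Y (8 m², value 21) ; 17 m² left.
Fill the last 17 m² with part of Tenant B: 17/24 of it earns 38.25.
Total value = 152.25.

152.25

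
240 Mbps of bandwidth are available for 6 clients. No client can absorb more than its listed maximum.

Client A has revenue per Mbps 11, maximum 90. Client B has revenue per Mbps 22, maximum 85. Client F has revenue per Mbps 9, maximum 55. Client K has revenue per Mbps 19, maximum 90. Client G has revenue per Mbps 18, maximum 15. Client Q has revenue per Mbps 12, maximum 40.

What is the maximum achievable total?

Order the clients by revenue per Mbps: Client B 22 > Client K 19 > Client G 18 > Client Q 12 > Client A 11 > Client F 9.
Client B: +85 to 85 (cap) → 155 left.
Client K: +90 to 90 (cap) → 65 left.
Client G takes 15 to reach its cap of 15 → 50 left.
Give Client Q 40 to hit its cap of 40 → 10 left.
Client A has room for 90 but only 10 remain, so it gets 10.
Total = 11×10 + 22×85 + 19×90 + 18×15 + 12×40 = 4440.

4440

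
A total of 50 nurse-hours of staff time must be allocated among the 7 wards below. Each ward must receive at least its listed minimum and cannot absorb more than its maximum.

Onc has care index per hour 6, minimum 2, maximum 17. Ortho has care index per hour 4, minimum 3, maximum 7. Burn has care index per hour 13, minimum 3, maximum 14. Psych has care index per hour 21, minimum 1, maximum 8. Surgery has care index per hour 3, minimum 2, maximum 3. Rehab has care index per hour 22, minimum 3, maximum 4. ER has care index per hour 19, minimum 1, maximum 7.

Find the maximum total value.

Meeting every minimum uses 2+3+3+1+2+3+1 = 15 nurse-hours, leaving 35.
Rank by care index per hour: Rehab 22 > Psych 21 > ER 19 > Burn 13 > Onc 6 > Ortho 4 > Surgery 3.
Rehab: +1 to 4 (cap) → 34 left.
Give Psych 7 more to hit its cap of 8 → 27 left.
ER: +6 to 7 (cap) → 21 left.
Give Burn 11 more to hit its cap of 14 → 10 left.
Onc has room for 15 more but only 10 remain, so it gets 12.
Total = 6×12 + 4×3 + 13×14 + 21×8 + 3×2 + 22×4 + 19×7 = 661.

661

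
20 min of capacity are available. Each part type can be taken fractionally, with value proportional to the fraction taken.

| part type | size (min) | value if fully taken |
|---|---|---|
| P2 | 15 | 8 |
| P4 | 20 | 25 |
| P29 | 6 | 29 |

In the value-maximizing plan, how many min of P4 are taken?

14

Rank by value-to-size ratio: P29 29/6≈4.83, P4 25/20≈1.25, P2 8/15≈0.533.
Take all of P29 (6 min, value 29) → 14 min left.
Only 14 min remain; take 14/20 of P4 for value 25×14/20 = 17.5.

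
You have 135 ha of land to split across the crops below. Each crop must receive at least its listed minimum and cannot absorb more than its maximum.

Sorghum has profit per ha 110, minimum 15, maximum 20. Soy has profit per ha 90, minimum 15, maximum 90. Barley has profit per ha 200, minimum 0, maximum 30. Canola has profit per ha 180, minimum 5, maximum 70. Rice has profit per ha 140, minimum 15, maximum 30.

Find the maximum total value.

Meeting every minimum uses 15+15+0+5+15 = 50 ha, leaving 85.
Order the crops by profit per ha: Barley 200 > Canola 180 > Rice 140 > Sorghum 110 > Soy 90.
Barley takes 30 more to reach its cap of 30 — 55 left.
Canola: +55 (room for 65) → 60. Pool exhausted.
Total = 110×15 + 90×15 + 200×30 + 180×60 + 140×15 = 21900.

21900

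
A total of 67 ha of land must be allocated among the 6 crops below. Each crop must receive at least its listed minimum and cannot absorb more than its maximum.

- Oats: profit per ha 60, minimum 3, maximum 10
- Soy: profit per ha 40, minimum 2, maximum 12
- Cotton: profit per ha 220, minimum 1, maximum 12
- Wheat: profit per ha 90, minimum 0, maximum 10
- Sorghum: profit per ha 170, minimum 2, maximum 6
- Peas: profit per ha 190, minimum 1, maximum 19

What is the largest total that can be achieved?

Meeting every minimum uses 3+2+1+0+2+1 = 9 ha, leaving 58.
Order the crops by profit per ha: Cotton 220 > Peas 190 > Sorghum 170 > Wheat 90 > Oats 60 > Soy 40.
Give Cotton 11 more to hit its cap of 12 — 47 left.
Peas takes 18 more to reach its cap of 19 — 29 left.
Sorghum takes 4 more to reach its cap of 6 — 25 left.
Give Wheat 10 more to hit its cap of 10 — 15 left.
Give Oats 7 more to hit its cap of 10 — 8 left.
Soy has room for 10 more but only 8 remain, so it gets 10.
Total = 60×10 + 40×10 + 220×12 + 90×10 + 170×6 + 190×19 = 9170.

9170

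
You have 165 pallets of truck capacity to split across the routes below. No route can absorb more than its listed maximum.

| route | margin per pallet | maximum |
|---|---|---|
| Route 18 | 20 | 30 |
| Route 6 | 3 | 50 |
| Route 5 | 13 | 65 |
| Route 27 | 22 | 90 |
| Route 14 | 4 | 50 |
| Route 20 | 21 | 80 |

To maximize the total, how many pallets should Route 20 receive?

75

Order the routes by margin per pallet: Route 27 22 > Route 20 21 > Route 18 20 > Route 5 13 > Route 14 4 > Route 6 3.
Route 27 takes 90 to reach its cap of 90 → 75 left.
Route 20 has room for 80 but only 75 remain, so it gets 75.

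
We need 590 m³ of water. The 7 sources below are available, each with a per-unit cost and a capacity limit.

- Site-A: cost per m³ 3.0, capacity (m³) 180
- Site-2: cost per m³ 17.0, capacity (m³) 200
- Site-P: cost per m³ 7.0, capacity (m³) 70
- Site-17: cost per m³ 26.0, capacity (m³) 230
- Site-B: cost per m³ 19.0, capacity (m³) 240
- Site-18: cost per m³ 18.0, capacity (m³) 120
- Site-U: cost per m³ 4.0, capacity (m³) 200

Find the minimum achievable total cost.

4210

Cheapest first:
Site-A (3.0): use full 180 ; 410 m³ to go.
Site-U (4.0): use full 200 ; 210 m³ to go.
Take 70 from Site-P at 7.0 ; need 140 more.
Site-2 (17.0): take the remaining 140 ; done.
Site-18, Site-B, Site-17: unused.
Cost = 180×3.0 + 200×4.0 + 70×7.0 + 140×17.0 = 4210.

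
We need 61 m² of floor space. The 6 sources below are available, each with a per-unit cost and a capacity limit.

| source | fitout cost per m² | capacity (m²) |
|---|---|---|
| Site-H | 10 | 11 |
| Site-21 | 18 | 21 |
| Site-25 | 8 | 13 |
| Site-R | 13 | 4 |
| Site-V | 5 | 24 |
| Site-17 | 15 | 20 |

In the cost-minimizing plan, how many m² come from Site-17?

Cheapest first:
Site-V (5): use full 24 — 37 m² to go.
Site-25 at 8: take all 13 m² — 24 still needed.
Site-H (10): use full 11 — 13 m² to go.
Take 4 from Site-R at 13 — need 9 more.
Site-17 at 15: take 9 of its 20 — requirement met.
Site-21: unused.

9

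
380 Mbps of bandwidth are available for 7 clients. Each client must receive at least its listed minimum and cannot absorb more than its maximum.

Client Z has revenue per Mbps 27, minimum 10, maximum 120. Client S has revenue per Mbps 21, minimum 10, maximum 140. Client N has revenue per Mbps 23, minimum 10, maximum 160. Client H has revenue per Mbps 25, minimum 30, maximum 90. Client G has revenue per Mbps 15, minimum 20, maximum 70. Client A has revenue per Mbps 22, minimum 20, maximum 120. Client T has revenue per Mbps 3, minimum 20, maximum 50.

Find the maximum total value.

Meeting every minimum uses 10+10+10+30+20+20+20 = 120 Mbps, leaving 260.
Highest revenue per Mbps first: Client Z 27 > Client H 25 > Client N 23 > Client A 22 > Client S 21 > Client G 15 > Client T 3.
Give Client Z 110 more to hit its cap of 120 → 150 left.
Client H: +60 to 90 (cap) → 90 left.
Only 90 left; Client N takes them to reach 100.
Total = 27×120 + 21×10 + 23×100 + 25×90 + 15×20 + 22×20 + 3×20 = 8800.

8800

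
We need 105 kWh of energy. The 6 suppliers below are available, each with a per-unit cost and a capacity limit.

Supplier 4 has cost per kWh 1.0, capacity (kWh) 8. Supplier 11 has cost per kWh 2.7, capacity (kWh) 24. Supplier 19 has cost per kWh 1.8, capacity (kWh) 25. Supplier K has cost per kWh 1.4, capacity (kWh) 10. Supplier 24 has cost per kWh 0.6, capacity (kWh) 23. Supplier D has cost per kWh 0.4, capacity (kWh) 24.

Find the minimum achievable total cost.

130.9

Cheapest first:
Supplier D (0.4): use full 24 ; 81 kWh to go.
Supplier 24 at 0.6: take all 23 kWh ; 58 still needed.
Take 8 from Supplier 4 at 1.0 ; need 50 more.
Supplier K (1.4): use full 10 ; 40 kWh to go.
Supplier 19 (1.8): use full 25 ; 15 kWh to go.
Supplier 11 at 2.7: take 15 of its 24 ; requirement met.
Cost = 24×0.4 + 23×0.6 + 8×1.0 + 10×1.4 + 25×1.8 + 15×2.7 = 130.9.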